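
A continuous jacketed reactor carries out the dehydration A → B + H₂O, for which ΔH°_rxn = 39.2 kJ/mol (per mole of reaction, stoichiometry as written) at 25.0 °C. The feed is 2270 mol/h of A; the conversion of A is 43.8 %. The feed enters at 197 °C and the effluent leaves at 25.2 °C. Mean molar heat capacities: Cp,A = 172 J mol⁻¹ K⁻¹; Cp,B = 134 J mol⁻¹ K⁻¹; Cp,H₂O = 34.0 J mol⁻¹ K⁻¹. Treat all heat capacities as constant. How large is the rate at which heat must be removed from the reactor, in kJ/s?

Extent of reaction ξ = 0.438 × 2270 = 994.26 mol/h
Reaction term: ξ·ΔH°_rxn = 994.26 × 39.2 = 38975 kJ/h
Sensible, feed 197→25 °C: -67156 kJ/h
Outlet flows (mol/h): A 1275.7, B 994.26, H₂O 994.26
Sensible, products 25→25.2 °C: 77.293 kJ/h
Q = ΔH = -28103 kJ/h = -7.8065 kW
Heat removed = 7.8065 kJ/s

Q_out = 7.81 kJ/s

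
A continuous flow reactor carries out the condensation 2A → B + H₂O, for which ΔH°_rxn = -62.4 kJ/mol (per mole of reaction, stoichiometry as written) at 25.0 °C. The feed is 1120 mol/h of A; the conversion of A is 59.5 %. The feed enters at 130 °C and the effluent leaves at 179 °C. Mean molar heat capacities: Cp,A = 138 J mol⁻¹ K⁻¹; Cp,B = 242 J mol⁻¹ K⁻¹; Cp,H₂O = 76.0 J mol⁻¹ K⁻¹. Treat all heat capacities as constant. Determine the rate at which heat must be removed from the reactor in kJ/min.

Q_out = 184 kJ/min

Extent of reaction ξ = 0.595 × 1120 / 2 = 333.2 mol/h
Reaction term: ξ·ΔH°_rxn = 333.2 × -62.4 = -20792 kJ/h
Sensible, feed 130→25 °C: -16229 kJ/h
Outlet flows (mol/h): A 453.6, B 333.2, H₂O 333.2
Sensible, products 25→179 °C: 25957 kJ/h
Q = ΔH = -11063 kJ/h = -3.0731 kW
Heat removed = 184.39 kJ/min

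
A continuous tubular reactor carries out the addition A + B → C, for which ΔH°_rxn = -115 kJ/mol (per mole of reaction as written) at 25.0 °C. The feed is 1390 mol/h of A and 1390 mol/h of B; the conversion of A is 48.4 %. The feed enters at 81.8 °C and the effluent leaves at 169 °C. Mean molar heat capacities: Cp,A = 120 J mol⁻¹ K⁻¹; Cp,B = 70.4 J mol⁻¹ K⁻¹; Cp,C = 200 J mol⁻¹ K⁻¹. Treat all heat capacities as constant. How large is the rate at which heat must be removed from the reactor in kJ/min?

Q_out = 889 kJ/min

Extent of reaction ξ = 0.484 × 1390 = 672.76 mol/h
Reaction term: ξ·ΔH°_rxn = 672.76 × -115 = -77367 kJ/h
Sensible, feed 81.8→25 °C: -15032 kJ/h
Outlet flows (mol/h): A 717.24, B 717.24, C 672.76
Sensible, products 25→169 °C: 39040 kJ/h
Q = ΔH = -53359 kJ/h = -14.822 kW
Heat removed = 889.32 kJ/min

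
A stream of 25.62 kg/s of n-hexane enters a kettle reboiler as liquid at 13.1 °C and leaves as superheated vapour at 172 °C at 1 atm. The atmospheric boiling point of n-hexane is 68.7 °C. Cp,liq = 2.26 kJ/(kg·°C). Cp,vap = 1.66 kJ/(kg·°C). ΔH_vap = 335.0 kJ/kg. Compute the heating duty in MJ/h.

Q = 58300 MJ/h

liquid 13.1→68.7 °C: 125.66 kJ/kg
vaporisation at 68.7 °C: 335 kJ/kg
vapour 68.7→172 °C: 171.48 kJ/kg
Δh = 125.66 + 335 + 171.48 = 632.13 kJ/kg
Q = ṁ·Δh = 25.62 kg/s × 632.13 kJ/kg = 16195 kJ/s
|Q| = 16195 kW = 58303 MJ/h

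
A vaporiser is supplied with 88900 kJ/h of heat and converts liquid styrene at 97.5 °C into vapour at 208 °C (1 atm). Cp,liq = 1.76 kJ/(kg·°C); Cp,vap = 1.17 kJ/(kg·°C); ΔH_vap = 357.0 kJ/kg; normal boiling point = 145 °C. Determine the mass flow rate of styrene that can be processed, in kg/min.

Δh = 1.76×(145−97.5) + 357.0 + 1.17×(208−145) = 514.31 kJ/kg
Q = 88900 kJ/h = 24.694 kJ/s = 1481.7 kJ/min
ṁ = Q/Δh = 1481.7 / 514.31 = 2.8809 kg/min

ṁ = 2.88 kg/min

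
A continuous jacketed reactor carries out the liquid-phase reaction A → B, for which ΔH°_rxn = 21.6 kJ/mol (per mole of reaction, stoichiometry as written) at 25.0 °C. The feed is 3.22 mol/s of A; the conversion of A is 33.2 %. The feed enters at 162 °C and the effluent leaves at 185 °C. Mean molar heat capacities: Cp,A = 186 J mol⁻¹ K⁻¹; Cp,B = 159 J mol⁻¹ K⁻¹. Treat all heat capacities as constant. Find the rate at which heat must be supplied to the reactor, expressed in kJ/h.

Extent of reaction ξ = 0.332 × 3.22 = 1.069 mol/s
Reaction term: ξ·ΔH°_rxn = 1.069 × 21.6 = 23.091 kJ/s
Sensible, feed 162→25 °C: -82.052 kJ/s
Outlet flows (mol/s): A 2.151, B 1.069
Sensible, products 25→185 °C: 91.209 kJ/s
Q = ΔH = 32.248 kJ/s = 32.248 kW
Heat supplied = 116090 kJ/h

Q_in = 116000 kJ/h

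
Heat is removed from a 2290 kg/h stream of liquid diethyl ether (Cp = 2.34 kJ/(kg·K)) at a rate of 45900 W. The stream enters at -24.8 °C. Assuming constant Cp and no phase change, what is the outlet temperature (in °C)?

T_out = -55.6 °C

Q = 45900 W = 165240 kJ/h
ΔT = Q/(ṁ·Cp) = 165240/(2290×2.34) = 30.836 K
T_out = -24.8 − 30.836 = -55.636 °C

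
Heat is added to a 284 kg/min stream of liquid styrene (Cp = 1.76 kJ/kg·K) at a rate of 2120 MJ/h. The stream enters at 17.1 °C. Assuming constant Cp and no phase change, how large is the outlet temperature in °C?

Q = 2120 MJ/h = 35333 kJ/min
ΔT = Q/(ṁ·Cp) = 35333/(284×1.76) = 70.689 K
T_out = 17.1 + 70.689 = 87.789 °C

T_out = 87.8 °C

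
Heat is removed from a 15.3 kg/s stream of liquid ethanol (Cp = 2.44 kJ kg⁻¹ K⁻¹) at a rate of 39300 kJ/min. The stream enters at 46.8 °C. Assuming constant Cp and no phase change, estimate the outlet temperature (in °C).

Q = 39300 kJ/min = 655 kJ/s
ΔT = Q/(ṁ·Cp) = 655/(15.3×2.44) = 17.545 K
T_out = 46.8 − 17.545 = 29.255 °C

T_out = 29.3 °C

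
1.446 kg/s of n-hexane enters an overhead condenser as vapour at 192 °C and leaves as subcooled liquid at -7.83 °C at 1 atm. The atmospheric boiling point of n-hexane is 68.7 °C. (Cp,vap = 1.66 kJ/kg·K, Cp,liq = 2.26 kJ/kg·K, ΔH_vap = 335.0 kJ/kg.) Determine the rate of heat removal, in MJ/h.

vapour 192→68.7 °C: -204.68 kJ/kg
condensation at 68.7 °C: -335 kJ/kg
liquid 68.7→-7.83 °C: -172.96 kJ/kg
Δh = -204.68 + -335 + -172.96 = -712.64 kJ/kg
Q = ṁ·Δh = 1.446 kg/s × -712.64 kJ/kg = -1030.5 kJ/s
|Q| = 1030.5 kW = 3709.7 MJ/h

Q_c = 3710 MJ/h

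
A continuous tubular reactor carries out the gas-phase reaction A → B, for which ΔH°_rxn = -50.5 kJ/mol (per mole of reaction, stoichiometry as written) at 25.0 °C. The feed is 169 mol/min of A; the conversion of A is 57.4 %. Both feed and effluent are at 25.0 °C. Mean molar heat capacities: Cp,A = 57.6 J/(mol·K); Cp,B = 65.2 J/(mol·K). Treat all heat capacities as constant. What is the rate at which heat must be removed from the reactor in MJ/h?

Q_out = 294 MJ/h

Extent of reaction ξ = 0.574 × 169 = 97.006 mol/min
Reaction term: ξ·ΔH°_rxn = 97.006 × -50.5 = -4898.8 kJ/min
Q = ΔH = -4898.8 kJ/min = -81.647 kW
Heat removed = 293.93 MJ/h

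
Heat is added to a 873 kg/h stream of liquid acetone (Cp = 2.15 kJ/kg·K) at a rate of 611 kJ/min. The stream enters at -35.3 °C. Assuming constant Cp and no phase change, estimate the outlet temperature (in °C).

T_out = -15.8 °C

Q = 611 kJ/min = 36660 kJ/h
ΔT = Q/(ṁ·Cp) = 36660/(873×2.15) = 19.532 K
T_out = -35.3 + 19.532 = -15.768 °C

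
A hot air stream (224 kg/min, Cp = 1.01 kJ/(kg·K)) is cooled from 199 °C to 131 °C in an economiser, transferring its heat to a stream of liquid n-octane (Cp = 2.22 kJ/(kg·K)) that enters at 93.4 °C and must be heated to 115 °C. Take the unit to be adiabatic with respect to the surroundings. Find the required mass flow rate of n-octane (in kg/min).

Heat released by hot stream: Q = 224 × 1.01 × (199 − 131) = 15384 kJ/min
Energy balance on cold side (adiabatic exchanger): Q = ṁ_c·Cp_c·(T_c,out − T_c,in)
ṁ_c = 15384 / [2.22 × (115 − 93.4)] = 320.83 kg/min

ṁ_c = 321 kg/min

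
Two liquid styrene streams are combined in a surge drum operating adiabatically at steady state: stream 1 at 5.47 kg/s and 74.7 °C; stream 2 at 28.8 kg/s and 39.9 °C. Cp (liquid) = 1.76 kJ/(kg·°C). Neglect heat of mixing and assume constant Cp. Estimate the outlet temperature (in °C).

No heat crosses the boundary, so H_out = H_in.
Σ ṁᵢCp,ᵢTᵢ = 5.47×1.76×74.7 + 28.8×1.76×39.9 = 2741.6
Σ ṁᵢCp,ᵢ = 5.47×1.76 + 28.8×1.76 = 60.315
T_out = 2741.6 / 60.315 = 45.455 °C

T_out = 45.5 °C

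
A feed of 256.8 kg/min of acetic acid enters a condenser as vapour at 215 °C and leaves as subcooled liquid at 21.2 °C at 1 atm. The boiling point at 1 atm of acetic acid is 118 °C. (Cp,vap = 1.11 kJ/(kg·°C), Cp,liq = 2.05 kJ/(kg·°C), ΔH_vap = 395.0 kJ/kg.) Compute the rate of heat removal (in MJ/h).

vapour 215→118 °C: -107.67 kJ/kg
condensation at 118 °C: -395 kJ/kg
liquid 118→21.2 °C: -198.44 kJ/kg
Δh = -107.67 + -395 + -198.44 = -701.11 kJ/kg
Q = ṁ·Δh = 256.8 kg/min × -701.11 kJ/kg = -180050 kJ/min
|Q| = 3000.8 kW = 10803 MJ/h

Q_c = 10800 MJ/h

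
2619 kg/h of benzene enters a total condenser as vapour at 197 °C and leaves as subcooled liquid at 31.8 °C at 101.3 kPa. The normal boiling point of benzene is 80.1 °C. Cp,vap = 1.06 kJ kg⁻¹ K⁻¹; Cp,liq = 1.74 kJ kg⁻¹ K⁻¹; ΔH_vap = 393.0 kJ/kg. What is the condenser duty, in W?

Q_c = 437000 W

vapour 197→80.1 °C: -123.91 kJ/kg
condensation at 80.1 °C: -393 kJ/kg
liquid 80.1→31.8 °C: -84.042 kJ/kg
Δh = -123.91 + -393 + -84.042 = -600.96 kJ/kg
Q = ṁ·Δh = 2619 kg/h × -600.96 kJ/kg = -1.5739e+06 kJ/h
|Q| = 437.2 kW = 437200 W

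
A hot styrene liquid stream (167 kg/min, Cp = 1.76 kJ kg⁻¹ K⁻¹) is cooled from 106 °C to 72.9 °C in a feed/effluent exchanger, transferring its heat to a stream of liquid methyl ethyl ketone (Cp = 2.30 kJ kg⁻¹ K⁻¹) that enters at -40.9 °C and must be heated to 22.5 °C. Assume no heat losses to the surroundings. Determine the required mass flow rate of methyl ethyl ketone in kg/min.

ṁ_c = 66.7 kg/min

Heat released by hot stream: Q = 167 × 1.76 × (106 − 72.9) = 9728.8 kJ/min
Energy balance on cold side (adiabatic exchanger): Q = ṁ_c·Cp_c·(T_c,out − T_c,in)
ṁ_c = 9728.8 / [2.30 × (22.5 − -40.9)] = 66.718 kg/min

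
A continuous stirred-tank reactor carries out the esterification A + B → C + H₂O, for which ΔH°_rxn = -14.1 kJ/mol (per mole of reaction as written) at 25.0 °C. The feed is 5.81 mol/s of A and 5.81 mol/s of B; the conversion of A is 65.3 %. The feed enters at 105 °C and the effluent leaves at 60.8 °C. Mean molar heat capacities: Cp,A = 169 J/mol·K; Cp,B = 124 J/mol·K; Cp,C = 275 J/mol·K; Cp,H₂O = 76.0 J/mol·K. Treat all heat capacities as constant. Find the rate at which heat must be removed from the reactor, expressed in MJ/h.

Extent of reaction ξ = 0.653 × 5.81 = 3.7939 mol/s
Reaction term: ξ·ΔH°_rxn = 3.7939 × -14.1 = -53.494 kJ/s
Sensible, feed 105→25 °C: -136.19 kJ/s
Outlet flows (mol/s): A 2.0161, B 2.0161, C 3.7939, H₂O 3.7939
Sensible, products 25→60.8 °C: 68.821 kJ/s
Q = ΔH = -120.86 kJ/s = -120.86 kW
Heat removed = 435.09 MJ/h

Q_out = 435 MJ/h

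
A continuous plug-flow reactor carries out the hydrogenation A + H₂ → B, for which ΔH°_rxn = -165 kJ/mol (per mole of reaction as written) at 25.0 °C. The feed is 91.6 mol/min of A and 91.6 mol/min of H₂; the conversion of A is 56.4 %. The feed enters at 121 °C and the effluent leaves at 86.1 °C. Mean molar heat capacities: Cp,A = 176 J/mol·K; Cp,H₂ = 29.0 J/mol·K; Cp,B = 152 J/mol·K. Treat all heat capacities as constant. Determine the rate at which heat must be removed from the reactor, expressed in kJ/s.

Extent of reaction ξ = 0.564 × 91.6 = 51.662 mol/min
Reaction term: ξ·ΔH°_rxn = 51.662 × -165 = -8524.3 kJ/min
Sensible, feed 121→25 °C: -1802.7 kJ/min
Outlet flows (mol/min): A 39.938, H₂ 39.938, B 51.662
Sensible, products 25→86.1 °C: 980.04 kJ/min
Q = ΔH = -9346.9 kJ/min = -155.78 kW
Heat removed = 155.78 kJ/s

Q_out = 156 kJ/s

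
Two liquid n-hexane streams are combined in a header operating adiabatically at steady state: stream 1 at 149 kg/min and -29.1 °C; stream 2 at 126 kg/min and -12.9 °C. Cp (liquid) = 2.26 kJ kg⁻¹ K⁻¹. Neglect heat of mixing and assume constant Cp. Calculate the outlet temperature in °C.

T_out = -21.7 °C

Energy balance with Q = 0: Σ ṁᵢCp,ᵢ(T_out − Tᵢ) = 0
Σ ṁᵢCp,ᵢTᵢ = 149×2.26×-29.1 + 126×2.26×-12.9 = -13473
Σ ṁᵢCp,ᵢ = 149×2.26 + 126×2.26 = 621.5
T_out = -13473 / 621.5 = -21.677 °C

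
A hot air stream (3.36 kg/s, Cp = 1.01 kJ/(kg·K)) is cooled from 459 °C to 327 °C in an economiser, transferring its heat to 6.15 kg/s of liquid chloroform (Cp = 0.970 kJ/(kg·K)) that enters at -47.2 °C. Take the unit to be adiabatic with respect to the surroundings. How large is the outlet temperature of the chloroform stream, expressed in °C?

T_c,out = 27.9 °C

Heat released by hot stream: Q = 3.36 × 1.01 × (459 − 327) = 447.96 kJ/s
Energy balance on cold side (adiabatic exchanger): Q = ṁ_c·Cp_c·(T_c,out − T_c,in)
T_c,out = -47.2 + 447.96/(6.15 × 0.970) = 27.891 °C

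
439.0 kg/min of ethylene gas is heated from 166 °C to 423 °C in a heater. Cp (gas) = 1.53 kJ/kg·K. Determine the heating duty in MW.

Q = 2.88 MW

Q = ṁ·Cp·ΔT = 439.0 × 1.53 × (423 − 166) = 172620 kJ/min
Converting: 172620 / 60 s = 2877 kW
Heating duty = 2.877 MW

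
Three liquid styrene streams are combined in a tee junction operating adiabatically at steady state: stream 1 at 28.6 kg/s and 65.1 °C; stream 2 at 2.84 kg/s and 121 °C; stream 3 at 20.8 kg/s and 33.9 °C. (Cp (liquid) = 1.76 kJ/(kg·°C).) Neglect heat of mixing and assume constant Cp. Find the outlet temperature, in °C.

T_out = 55.7 °C

Adiabatic, steady state ⇒ Σ ṁᵢCp,ᵢ(T_out − Tᵢ) = 0
T_out = Σ ṁᵢCp,ᵢTᵢ / Σ ṁᵢCp,ᵢ
      = 5122.7 / 91.942 = 55.716 °C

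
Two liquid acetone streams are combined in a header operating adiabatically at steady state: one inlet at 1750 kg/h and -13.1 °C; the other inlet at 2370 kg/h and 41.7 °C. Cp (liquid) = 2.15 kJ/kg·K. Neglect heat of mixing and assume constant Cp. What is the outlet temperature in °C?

Adiabatic, steady state ⇒ Σ ṁᵢCp,ᵢ(T_out − Tᵢ) = 0
T_out = Σ ṁᵢCp,ᵢTᵢ / Σ ṁᵢCp,ᵢ
      = 163190 / 8858 = 18.423 °C

T_out = 18.4 °C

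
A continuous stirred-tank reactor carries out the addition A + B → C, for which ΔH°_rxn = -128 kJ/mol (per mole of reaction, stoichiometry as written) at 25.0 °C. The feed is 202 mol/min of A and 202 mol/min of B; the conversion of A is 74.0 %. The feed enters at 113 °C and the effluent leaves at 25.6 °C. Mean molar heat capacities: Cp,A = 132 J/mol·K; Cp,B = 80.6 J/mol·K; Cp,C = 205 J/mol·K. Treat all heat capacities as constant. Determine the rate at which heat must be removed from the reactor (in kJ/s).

Extent of reaction ξ = 0.740 × 202 = 149.48 mol/min
Reaction term: ξ·ΔH°_rxn = 149.48 × -128 = -19133 kJ/min
Sensible, feed 113→25 °C: -3779.2 kJ/min
Outlet flows (mol/min): A 52.52, B 52.52, C 149.48
Sensible, products 25→25.6 °C: 25.085 kJ/min
Q = ΔH = -22888 kJ/min = -381.46 kW
Heat removed = 381.46 kJ/s

Q_out = 381 kJ/s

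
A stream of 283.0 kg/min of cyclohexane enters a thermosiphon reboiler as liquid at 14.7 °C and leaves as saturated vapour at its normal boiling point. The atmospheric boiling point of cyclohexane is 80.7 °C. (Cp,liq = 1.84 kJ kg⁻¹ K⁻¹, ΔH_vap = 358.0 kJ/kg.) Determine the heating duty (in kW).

liquid 14.7→80.7 °C: 121.44 kJ/kg
vaporisation at 80.7 °C: 358 kJ/kg
Δh = 121.44 + 358 = 479.44 kJ/kg
Q = ṁ·Δh = 283.0 kg/min × 479.44 kJ/kg = 135680 kJ/min
|Q| = 2261.4 kW

Q = 2260 kW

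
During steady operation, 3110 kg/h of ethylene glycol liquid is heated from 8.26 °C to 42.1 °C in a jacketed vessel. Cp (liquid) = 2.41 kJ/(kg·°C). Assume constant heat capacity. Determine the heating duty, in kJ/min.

Q = 4230 kJ/min

Q = ṁ·Cp·ΔT = 3110 × 2.41 × (42.1 − 8.26) = 253630 kJ/h
Converting: 253630 / 3600 s = 70.454 kW
Heating duty = 4227.2 kJ/min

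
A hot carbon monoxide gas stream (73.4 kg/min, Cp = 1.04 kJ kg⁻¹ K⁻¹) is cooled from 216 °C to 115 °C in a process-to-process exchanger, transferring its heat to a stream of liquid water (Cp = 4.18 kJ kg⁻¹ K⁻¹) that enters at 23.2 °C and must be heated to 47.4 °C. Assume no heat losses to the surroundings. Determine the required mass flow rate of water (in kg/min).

Heat released by hot stream: Q = 73.4 × 1.04 × (216 − 115) = 7709.9 kJ/min
Energy balance on cold side (adiabatic exchanger): Q = ṁ_c·Cp_c·(T_c,out − T_c,in)
ṁ_c = 7709.9 / [4.18 × (47.4 − 23.2)] = 76.218 kg/min

ṁ_c = 76.2 kg/min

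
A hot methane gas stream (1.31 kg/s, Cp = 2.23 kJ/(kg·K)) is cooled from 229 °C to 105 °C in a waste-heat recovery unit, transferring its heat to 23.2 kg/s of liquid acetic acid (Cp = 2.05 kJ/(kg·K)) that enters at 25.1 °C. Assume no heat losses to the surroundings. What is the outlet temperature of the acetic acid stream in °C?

Heat released by hot stream: Q = 1.31 × 2.23 × (229 − 105) = 362.24 kJ/s
Energy balance on cold side (adiabatic exchanger): Q = ṁ_c·Cp_c·(T_c,out − T_c,in)
T_c,out = 25.1 + 362.24/(23.2 × 2.05) = 32.717 °C

T_c,out = 32.7 °C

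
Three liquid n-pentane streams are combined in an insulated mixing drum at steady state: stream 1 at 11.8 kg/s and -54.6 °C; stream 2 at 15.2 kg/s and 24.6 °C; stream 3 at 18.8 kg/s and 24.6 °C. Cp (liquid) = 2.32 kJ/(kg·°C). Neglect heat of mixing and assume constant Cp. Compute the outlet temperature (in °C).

T_out = 4.19 °C

No heat crosses the boundary, so H_out = H_in.
T_out = Σ ṁᵢCp,ᵢTᵢ / Σ ṁᵢCp,ᵢ
      = 445.72 / 106.26 = 4.1948 °C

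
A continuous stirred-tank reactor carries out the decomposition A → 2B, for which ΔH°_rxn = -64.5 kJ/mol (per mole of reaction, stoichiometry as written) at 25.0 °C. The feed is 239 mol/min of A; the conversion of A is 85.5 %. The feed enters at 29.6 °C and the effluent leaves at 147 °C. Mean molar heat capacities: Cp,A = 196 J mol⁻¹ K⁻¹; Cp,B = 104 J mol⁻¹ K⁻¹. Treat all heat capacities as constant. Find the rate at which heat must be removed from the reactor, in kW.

Extent of reaction ξ = 0.855 × 239 = 204.34 mol/min
Reaction term: ξ·ΔH°_rxn = 204.34 × -64.5 = -13180 kJ/min
Sensible, feed 29.6→25 °C: -215.48 kJ/min
Outlet flows (mol/min): A 34.655, B 408.69
Sensible, products 25→147 °C: 6014.1 kJ/min
Q = ΔH = -7381.6 kJ/min = -123.03 kW
Heat removed = 123.03 kW

Q_out = 123 kW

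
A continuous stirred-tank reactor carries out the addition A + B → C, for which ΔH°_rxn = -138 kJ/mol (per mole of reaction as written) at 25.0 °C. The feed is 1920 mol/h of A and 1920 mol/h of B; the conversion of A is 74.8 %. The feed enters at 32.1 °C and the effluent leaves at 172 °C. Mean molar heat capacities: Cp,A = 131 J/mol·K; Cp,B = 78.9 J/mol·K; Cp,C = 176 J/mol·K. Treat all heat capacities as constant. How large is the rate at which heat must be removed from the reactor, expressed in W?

Q_out = 41400 W

Extent of reaction ξ = 0.748 × 1920 = 1436.2 mol/h
Reaction term: ξ·ΔH°_rxn = 1436.2 × -138 = -198190 kJ/h
Sensible, feed 32.1→25 °C: -2861.4 kJ/h
Outlet flows (mol/h): A 483.84, B 483.84, C 1436.2
Sensible, products 25→172 °C: 52085 kJ/h
Q = ΔH = -148970 kJ/h = -41.379 kW
Heat removed = 41379 W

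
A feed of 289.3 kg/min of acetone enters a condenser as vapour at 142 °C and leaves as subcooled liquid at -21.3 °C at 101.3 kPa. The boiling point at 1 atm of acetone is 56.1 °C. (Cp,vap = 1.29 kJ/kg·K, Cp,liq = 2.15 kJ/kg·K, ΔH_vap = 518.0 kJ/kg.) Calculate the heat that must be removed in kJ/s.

vapour 142→56.1 °C: -110.81 kJ/kg
condensation at 56.1 °C: -518 kJ/kg
liquid 56.1→-21.3 °C: -166.41 kJ/kg
Δh = -110.81 + -518 + -166.41 = -795.22 kJ/kg
Q = ṁ·Δh = 289.3 kg/min × -795.22 kJ/kg = -230060 kJ/min
|Q| = 3834.3 kW

Q_c = 3830 kJ/s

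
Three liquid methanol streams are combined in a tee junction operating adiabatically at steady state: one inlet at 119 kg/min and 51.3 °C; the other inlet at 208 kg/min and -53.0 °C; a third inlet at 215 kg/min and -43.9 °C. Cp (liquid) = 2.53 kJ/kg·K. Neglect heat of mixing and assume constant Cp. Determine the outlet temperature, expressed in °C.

No heat crosses the boundary, so H_out = H_in.
Σ ṁᵢCp,ᵢTᵢ = 119×2.53×51.3 + 208×2.53×-53.0 + 215×2.53×-43.9 = -36325
Σ ṁᵢCp,ᵢ = 119×2.53 + 208×2.53 + 215×2.53 = 1371.3
T_out = -36325 / 1371.3 = -26.49 °C

T_out = -26.5 °C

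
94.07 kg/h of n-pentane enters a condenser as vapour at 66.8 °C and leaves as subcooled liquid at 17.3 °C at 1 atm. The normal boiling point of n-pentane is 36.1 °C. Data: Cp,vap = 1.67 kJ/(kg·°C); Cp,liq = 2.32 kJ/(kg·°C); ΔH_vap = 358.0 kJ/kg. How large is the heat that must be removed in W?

Q_c = 11800 W

vapour 66.8→36.1 °C: -51.269 kJ/kg
condensation at 36.1 °C: -358 kJ/kg
liquid 36.1→17.3 °C: -43.616 kJ/kg
Δh = -51.269 + -358 + -43.616 = -452.88 kJ/kg
Q = ṁ·Δh = 94.07 kg/h × -452.88 kJ/kg = -42603 kJ/h
|Q| = 11.834 kW = 11834 W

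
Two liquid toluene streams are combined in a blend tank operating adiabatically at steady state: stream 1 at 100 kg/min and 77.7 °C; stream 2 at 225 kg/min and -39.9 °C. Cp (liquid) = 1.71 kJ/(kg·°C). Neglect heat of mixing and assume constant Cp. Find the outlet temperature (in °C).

T_out = -3.72 °C

Energy balance with Q = 0: Σ ṁᵢCp,ᵢ(T_out − Tᵢ) = 0
Σ ṁᵢCp,ᵢTᵢ = 100×1.71×77.7 + 225×1.71×-39.9 = -2064.8
Σ ṁᵢCp,ᵢ = 100×1.71 + 225×1.71 = 555.75
T_out = -2064.8 / 555.75 = -3.7154 °C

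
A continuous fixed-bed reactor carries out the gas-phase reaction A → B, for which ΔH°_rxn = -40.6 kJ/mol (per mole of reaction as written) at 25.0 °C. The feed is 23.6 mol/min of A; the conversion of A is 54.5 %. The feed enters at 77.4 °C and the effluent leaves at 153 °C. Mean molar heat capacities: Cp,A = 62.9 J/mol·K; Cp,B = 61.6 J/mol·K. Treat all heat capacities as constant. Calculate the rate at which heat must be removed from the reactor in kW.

Q_out = 6.87 kW

Extent of reaction ξ = 0.545 × 23.6 = 12.862 mol/min
Reaction term: ξ·ΔH°_rxn = 12.862 × -40.6 = -522.2 kJ/min
Sensible, feed 77.4→25 °C: -77.785 kJ/min
Outlet flows (mol/min): A 10.738, B 12.862
Sensible, products 25→153 °C: 187.87 kJ/min
Q = ΔH = -412.11 kJ/min = -6.8686 kW
Heat removed = 6.8686 kW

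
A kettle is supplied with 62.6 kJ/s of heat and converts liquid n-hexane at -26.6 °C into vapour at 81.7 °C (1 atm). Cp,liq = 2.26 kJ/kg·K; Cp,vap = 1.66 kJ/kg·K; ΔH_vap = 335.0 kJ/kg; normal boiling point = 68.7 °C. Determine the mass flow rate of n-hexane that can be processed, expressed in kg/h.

Δh = 2.26×(68.7−-26.6) + 335.0 + 1.66×(81.7−68.7) = 571.96 kJ/kg
Q = 62.6 kJ/s = 62.6 kJ/s = 225360 kJ/h
ṁ = Q/Δh = 225360 / 571.96 = 394.01 kg/h

ṁ = 394 kg/h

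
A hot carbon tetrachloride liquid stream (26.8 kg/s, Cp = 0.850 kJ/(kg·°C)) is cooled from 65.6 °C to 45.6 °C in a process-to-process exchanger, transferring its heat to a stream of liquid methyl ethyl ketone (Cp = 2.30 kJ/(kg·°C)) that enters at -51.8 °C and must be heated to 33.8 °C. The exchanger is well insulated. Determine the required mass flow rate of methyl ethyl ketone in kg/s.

Heat released by hot stream: Q = 26.8 × 0.850 × (65.6 − 45.6) = 455.6 kJ/s
Energy balance on cold side (adiabatic exchanger): Q = ṁ_c·Cp_c·(T_c,out − T_c,in)
ṁ_c = 455.6 / [2.30 × (33.8 − -51.8)] = 2.3141 kg/s

ṁ_c = 2.31 kg/s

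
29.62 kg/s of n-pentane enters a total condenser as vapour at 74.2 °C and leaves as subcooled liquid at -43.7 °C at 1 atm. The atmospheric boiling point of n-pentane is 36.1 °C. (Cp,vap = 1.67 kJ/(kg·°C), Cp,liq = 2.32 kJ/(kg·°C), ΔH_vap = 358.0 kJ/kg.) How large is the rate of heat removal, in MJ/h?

Q_c = 64700 MJ/h

vapour 74.2→36.1 °C: -63.627 kJ/kg
condensation at 36.1 °C: -358 kJ/kg
liquid 36.1→-43.7 °C: -185.14 kJ/kg
Δh = -63.627 + -358 + -185.14 = -606.76 kJ/kg
Q = ṁ·Δh = 29.62 kg/s × -606.76 kJ/kg = -17972 kJ/s
|Q| = 17972 kW = 64700 MJ/h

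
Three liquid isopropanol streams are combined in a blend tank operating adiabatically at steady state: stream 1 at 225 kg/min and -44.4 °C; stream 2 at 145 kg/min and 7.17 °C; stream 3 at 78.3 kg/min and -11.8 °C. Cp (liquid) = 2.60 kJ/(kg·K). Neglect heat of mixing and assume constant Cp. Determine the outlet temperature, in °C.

Adiabatic, steady state ⇒ Σ ṁᵢCp,ᵢ(T_out − Tᵢ) = 0
T_out = Σ ṁᵢCp,ᵢTᵢ / Σ ṁᵢCp,ᵢ
      = -25673 / 1165.6 = -22.026 °C

T_out = -22.0 °C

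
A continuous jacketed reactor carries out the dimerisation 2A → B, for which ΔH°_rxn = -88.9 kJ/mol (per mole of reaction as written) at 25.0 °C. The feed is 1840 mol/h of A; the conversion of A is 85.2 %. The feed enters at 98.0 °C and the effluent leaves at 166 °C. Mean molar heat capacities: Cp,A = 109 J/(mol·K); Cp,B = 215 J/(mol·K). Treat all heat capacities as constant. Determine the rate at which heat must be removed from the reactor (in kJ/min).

Q_out = 940 kJ/min

Extent of reaction ξ = 0.852 × 1840 / 2 = 783.84 mol/h
Reaction term: ξ·ΔH°_rxn = 783.84 × -88.9 = -69683 kJ/h
Sensible, feed 98.0→25 °C: -14641 kJ/h
Outlet flows (mol/h): A 272.32, B 783.84
Sensible, products 25→166 °C: 27947 kJ/h
Q = ΔH = -56377 kJ/h = -15.66 kW
Heat removed = 939.61 kJ/min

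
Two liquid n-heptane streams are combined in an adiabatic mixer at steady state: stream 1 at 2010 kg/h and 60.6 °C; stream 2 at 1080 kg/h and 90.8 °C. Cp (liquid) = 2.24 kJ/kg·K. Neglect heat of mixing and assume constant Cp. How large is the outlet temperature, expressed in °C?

No heat crosses the boundary, so H_out = H_in.
Σ ṁᵢCp,ᵢTᵢ = 2010×2.24×60.6 + 1080×2.24×90.8 = 492510
Σ ṁᵢCp,ᵢ = 2010×2.24 + 1080×2.24 = 6921.6
T_out = 492510 / 6921.6 = 71.155 °C

T_out = 71.2 °C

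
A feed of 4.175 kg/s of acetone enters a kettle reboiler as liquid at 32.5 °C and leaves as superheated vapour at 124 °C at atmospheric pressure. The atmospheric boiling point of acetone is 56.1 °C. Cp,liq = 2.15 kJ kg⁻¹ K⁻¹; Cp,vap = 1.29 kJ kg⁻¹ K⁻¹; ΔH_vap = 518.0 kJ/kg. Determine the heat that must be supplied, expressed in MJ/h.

Q = 9860 MJ/h

liquid 32.5→56.1 °C: 50.74 kJ/kg
vaporisation at 56.1 °C: 518 kJ/kg
vapour 56.1→124 °C: 87.591 kJ/kg
Δh = 50.74 + 518 + 87.591 = 656.33 kJ/kg
Q = ṁ·Δh = 4.175 kg/s × 656.33 kJ/kg = 2740.2 kJ/s
|Q| = 2740.2 kW = 9864.7 MJ/h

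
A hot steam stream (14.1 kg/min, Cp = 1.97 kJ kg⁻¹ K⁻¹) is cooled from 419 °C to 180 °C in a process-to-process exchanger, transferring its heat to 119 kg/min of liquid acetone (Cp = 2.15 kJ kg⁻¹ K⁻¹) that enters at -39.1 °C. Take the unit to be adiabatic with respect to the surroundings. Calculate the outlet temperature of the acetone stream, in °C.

Heat released by hot stream: Q = 14.1 × 1.97 × (419 − 180) = 6638.7 kJ/min
Energy balance on cold side (adiabatic exchanger): Q = ṁ_c·Cp_c·(T_c,out − T_c,in)
T_c,out = -39.1 + 6638.7/(119 × 2.15) = -13.152 °C

T_c,out = -13.2 °C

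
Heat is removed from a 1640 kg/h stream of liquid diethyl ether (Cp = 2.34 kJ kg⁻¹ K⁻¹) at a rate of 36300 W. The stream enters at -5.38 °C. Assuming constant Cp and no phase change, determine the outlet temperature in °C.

T_out = -39.4 °C

Q = 36300 W = 130680 kJ/h
ΔT = Q/(ṁ·Cp) = 130680/(1640×2.34) = 34.053 K
T_out = -5.38 − 34.053 = -39.433 °C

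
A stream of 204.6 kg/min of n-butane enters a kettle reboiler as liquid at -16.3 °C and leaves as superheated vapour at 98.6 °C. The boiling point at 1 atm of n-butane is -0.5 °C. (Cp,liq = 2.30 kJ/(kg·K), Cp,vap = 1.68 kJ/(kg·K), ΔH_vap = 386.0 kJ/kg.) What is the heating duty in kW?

Q = 2010 kW

liquid -16.3→-0.5 °C: 36.34 kJ/kg
vaporisation at -0.5 °C: 386 kJ/kg
vapour -0.5→98.6 °C: 166.49 kJ/kg
Δh = 36.34 + 386 + 166.49 = 588.83 kJ/kg
Q = ṁ·Δh = 204.6 kg/min × 588.83 kJ/kg = 120470 kJ/min
|Q| = 2007.9 kW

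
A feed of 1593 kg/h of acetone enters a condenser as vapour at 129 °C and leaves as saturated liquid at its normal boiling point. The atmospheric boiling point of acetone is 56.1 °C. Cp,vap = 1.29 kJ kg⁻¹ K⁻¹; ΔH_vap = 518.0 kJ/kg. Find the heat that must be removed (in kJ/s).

vapour 129→56.1 °C: -94.041 kJ/kg
condensation at 56.1 °C: -518 kJ/kg
Δh = -94.041 + -518 = -612.04 kJ/kg
Q = ṁ·Δh = 1593 kg/h × -612.04 kJ/kg = -974980 kJ/h
|Q| = 270.83 kW

Q_c = 271 kJ/s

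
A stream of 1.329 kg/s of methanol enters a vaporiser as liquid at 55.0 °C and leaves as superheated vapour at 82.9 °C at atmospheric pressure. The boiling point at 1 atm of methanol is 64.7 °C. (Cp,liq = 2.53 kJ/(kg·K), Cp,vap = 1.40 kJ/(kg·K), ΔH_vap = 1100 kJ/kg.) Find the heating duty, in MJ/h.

Q = 5500 MJ/h

liquid 55.0→64.7 °C: 24.541 kJ/kg
vaporisation at 64.7 °C: 1100 kJ/kg
vapour 64.7→82.9 °C: 25.48 kJ/kg
Δh = 24.541 + 1100 + 25.48 = 1150 kJ/kg
Q = ṁ·Δh = 1.329 kg/s × 1150 kJ/kg = 1528.4 kJ/s
|Q| = 1528.4 kW = 5502.2 MJ/h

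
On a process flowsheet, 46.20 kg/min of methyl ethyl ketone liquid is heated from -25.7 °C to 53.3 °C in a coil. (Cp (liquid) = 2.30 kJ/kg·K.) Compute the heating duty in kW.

Q = ṁ·Cp·ΔT = 46.20 × 2.30 × (53.3 − -25.7) = 8394.5 kJ/min
Converting: 8394.5 / 60 s = 139.91 kW

Q = 140 kW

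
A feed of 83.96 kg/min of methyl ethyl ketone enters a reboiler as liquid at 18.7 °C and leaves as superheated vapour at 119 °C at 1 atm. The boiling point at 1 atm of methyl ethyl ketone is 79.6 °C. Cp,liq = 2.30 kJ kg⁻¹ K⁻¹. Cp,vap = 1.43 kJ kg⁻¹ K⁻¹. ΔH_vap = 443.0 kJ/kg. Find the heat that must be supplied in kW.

liquid 18.7→79.6 °C: 140.07 kJ/kg
vaporisation at 79.6 °C: 443 kJ/kg
vapour 79.6→119 °C: 56.342 kJ/kg
Δh = 140.07 + 443 + 56.342 = 639.41 kJ/kg
Q = ṁ·Δh = 83.96 kg/min × 639.41 kJ/kg = 53685 kJ/min
|Q| = 894.75 kW

Q = 895 kW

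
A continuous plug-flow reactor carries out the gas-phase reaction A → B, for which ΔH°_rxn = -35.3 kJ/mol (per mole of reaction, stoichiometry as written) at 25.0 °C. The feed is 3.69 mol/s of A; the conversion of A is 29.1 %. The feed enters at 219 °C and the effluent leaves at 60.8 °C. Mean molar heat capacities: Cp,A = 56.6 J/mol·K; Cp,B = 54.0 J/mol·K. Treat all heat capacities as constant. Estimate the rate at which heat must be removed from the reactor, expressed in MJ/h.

Extent of reaction ξ = 0.291 × 3.69 = 1.0738 mol/s
Reaction term: ξ·ΔH°_rxn = 1.0738 × -35.3 = -37.905 kJ/s
Sensible, feed 219→25 °C: -40.518 kJ/s
Outlet flows (mol/s): A 2.6162, B 1.0738
Sensible, products 25→60.8 °C: 7.377 kJ/s
Q = ΔH = -71.045 kJ/s = -71.045 kW
Heat removed = 255.76 MJ/h

Q_out = 256 MJ/h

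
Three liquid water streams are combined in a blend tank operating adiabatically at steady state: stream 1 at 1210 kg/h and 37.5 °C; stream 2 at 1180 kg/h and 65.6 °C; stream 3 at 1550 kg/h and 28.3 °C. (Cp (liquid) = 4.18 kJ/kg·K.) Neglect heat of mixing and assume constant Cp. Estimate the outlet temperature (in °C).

T_out = 42.3 °C

Energy balance with Q = 0: Σ ṁᵢCp,ᵢ(T_out − Tᵢ) = 0
T_out = Σ ṁᵢCp,ᵢTᵢ / Σ ṁᵢCp,ᵢ
      = 696590 / 16469 = 42.296 °C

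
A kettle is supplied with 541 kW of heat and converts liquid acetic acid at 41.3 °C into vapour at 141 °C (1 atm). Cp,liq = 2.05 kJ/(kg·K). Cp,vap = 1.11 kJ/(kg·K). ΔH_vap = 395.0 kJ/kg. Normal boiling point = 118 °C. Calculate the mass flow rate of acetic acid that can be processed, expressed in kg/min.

ṁ = 56.2 kg/min

Δh = 2.05×(118−41.3) + 395.0 + 1.11×(141−118) = 577.76 kJ/kg
Q = 541 kW = 541 kJ/s = 32460 kJ/min
ṁ = Q/Δh = 32460 / 577.76 = 56.182 kg/min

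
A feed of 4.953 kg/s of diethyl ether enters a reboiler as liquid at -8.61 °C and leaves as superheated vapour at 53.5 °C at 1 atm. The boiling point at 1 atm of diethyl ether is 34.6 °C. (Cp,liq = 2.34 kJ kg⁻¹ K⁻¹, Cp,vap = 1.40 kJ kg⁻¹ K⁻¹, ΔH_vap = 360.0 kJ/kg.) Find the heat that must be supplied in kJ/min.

Q = 145000 kJ/min

liquid -8.61→34.6 °C: 101.11 kJ/kg
vaporisation at 34.6 °C: 360 kJ/kg
vapour 34.6→53.5 °C: 26.46 kJ/kg
Δh = 101.11 + 360 + 26.46 = 487.57 kJ/kg
Q = ṁ·Δh = 4.953 kg/s × 487.57 kJ/kg = 2414.9 kJ/s
|Q| = 2414.9 kW = 144900 kJ/min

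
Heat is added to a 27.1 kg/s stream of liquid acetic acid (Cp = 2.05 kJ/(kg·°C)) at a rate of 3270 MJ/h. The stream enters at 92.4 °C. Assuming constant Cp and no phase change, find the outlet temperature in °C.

Q = 3270 MJ/h = 908.33 kJ/s
ΔT = Q/(ṁ·Cp) = 908.33/(27.1×2.05) = 16.35 K
T_out = 92.4 + 16.35 = 108.75 °C

T_out = 109 °C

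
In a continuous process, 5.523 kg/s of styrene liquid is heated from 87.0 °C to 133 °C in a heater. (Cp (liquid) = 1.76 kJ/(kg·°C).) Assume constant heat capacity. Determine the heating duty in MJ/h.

Q = ṁ·Cp·ΔT = 5.523 × 1.76 × (133 − 87.0) = 447.14 kJ/s
Heating duty = 1609.7 MJ/h

Q = 1610 MJ/h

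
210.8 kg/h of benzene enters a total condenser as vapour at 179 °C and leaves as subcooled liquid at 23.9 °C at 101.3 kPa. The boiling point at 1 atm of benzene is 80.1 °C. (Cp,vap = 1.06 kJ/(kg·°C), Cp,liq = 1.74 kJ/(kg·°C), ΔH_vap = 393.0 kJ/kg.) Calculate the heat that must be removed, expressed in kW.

vapour 179→80.1 °C: -104.83 kJ/kg
condensation at 80.1 °C: -393 kJ/kg
liquid 80.1→23.9 °C: -97.788 kJ/kg
Δh = -104.83 + -393 + -97.788 = -595.62 kJ/kg
Q = ṁ·Δh = 210.8 kg/h × -595.62 kJ/kg = -125560 kJ/h
|Q| = 34.877 kW

Q_c = 34.9 kW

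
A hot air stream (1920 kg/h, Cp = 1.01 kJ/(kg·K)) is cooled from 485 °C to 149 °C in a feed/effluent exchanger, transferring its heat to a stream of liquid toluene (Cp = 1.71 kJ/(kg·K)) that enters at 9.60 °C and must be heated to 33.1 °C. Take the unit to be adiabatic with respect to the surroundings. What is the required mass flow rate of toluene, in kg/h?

ṁ_c = 16200 kg/h

Heat released by hot stream: Q = 1920 × 1.01 × (485 − 149) = 651570 kJ/h
Energy balance on cold side (adiabatic exchanger): Q = ṁ_c·Cp_c·(T_c,out − T_c,in)
ṁ_c = 651570 / [1.71 × (33.1 − 9.60)] = 16214 kg/h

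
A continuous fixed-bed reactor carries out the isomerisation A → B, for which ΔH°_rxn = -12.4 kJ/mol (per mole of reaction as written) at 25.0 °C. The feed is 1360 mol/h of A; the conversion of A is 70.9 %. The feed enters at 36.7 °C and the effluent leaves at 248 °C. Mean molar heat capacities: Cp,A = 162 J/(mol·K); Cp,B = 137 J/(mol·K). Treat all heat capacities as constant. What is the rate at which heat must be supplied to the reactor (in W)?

Extent of reaction ξ = 0.709 × 1360 = 964.24 mol/h
Reaction term: ξ·ΔH°_rxn = 964.24 × -12.4 = -11957 kJ/h
Sensible, feed 36.7→25 °C: -2577.7 kJ/h
Outlet flows (mol/h): A 395.76, B 964.24
Sensible, products 25→248 °C: 43756 kJ/h
Q = ΔH = 29221 kJ/h = 8.1171 kW
Heat supplied = 8117.1 W

Q_in = 8120 W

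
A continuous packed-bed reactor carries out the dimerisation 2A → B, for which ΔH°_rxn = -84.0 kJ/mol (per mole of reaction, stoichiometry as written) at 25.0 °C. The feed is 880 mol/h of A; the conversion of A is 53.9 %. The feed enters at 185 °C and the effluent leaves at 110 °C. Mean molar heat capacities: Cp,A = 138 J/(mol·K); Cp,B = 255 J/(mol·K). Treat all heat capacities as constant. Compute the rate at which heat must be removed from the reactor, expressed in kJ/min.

Extent of reaction ξ = 0.539 × 880 / 2 = 237.16 mol/h
Reaction term: ξ·ΔH°_rxn = 237.16 × -84.0 = -19921 kJ/h
Sensible, feed 185→25 °C: -19430 kJ/h
Outlet flows (mol/h): A 405.68, B 237.16
Sensible, products 25→110 °C: 9899.1 kJ/h
Q = ΔH = -29453 kJ/h = -8.1813 kW
Heat removed = 490.88 kJ/min

Q_out = 491 kJ/min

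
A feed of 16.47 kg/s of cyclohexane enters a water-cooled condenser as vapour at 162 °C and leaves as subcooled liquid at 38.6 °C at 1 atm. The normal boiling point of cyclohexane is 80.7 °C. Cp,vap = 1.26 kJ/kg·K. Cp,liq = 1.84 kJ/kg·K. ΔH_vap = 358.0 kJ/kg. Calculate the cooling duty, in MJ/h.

Q_c = 31900 MJ/h

vapour 162→80.7 °C: -102.44 kJ/kg
condensation at 80.7 °C: -358 kJ/kg
liquid 80.7→38.6 °C: -77.464 kJ/kg
Δh = -102.44 + -358 + -77.464 = -537.9 kJ/kg
Q = ṁ·Δh = 16.47 kg/s × -537.9 kJ/kg = -8859.2 kJ/s
|Q| = 8859.2 kW = 31893 MJ/h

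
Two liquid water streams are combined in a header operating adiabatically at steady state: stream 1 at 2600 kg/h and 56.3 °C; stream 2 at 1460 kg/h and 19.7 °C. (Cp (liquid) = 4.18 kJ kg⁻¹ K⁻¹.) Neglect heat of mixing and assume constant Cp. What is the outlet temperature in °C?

No heat crosses the boundary, so H_out = H_in.
Σ ṁᵢCp,ᵢTᵢ = 2600×4.18×56.3 + 1460×4.18×19.7 = 732090
Σ ṁᵢCp,ᵢ = 2600×4.18 + 1460×4.18 = 16971
T_out = 732090 / 16971 = 43.138 °C

T_out = 43.1 °C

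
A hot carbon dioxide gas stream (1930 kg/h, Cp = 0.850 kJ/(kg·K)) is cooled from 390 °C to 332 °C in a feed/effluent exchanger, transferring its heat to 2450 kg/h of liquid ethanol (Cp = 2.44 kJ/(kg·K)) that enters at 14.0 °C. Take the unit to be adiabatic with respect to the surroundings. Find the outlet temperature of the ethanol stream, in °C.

Heat released by hot stream: Q = 1930 × 0.850 × (390 − 332) = 95149 kJ/h
Energy balance on cold side (adiabatic exchanger): Q = ṁ_c·Cp_c·(T_c,out − T_c,in)
T_c,out = 14.0 + 95149/(2450 × 2.44) = 29.917 °C

T_c,out = 29.9 °C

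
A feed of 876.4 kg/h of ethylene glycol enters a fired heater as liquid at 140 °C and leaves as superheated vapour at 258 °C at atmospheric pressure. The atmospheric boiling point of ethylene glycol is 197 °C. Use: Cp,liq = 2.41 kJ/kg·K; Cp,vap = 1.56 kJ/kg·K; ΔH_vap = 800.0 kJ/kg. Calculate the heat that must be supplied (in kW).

liquid 140→197 °C: 137.37 kJ/kg
vaporisation at 197 °C: 800 kJ/kg
vapour 197→258 °C: 95.16 kJ/kg
Δh = 137.37 + 800 + 95.16 = 1032.5 kJ/kg
Q = ṁ·Δh = 876.4 kg/h × 1032.5 kJ/kg = 904910 kJ/h
|Q| = 251.36 kW

Q = 251 kW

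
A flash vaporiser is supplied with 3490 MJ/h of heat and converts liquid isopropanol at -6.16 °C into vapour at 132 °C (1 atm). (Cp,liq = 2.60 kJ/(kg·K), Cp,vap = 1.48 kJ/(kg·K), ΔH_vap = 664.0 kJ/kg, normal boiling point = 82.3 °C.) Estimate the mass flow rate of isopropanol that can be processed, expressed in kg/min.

ṁ = 60.1 kg/min

Δh = 2.60×(82.3−-6.16) + 664.0 + 1.48×(132−82.3) = 967.55 kJ/kg
Q = 3490 MJ/h = 969.44 kJ/s = 58167 kJ/min
ṁ = Q/Δh = 58167 / 967.55 = 60.117 kg/min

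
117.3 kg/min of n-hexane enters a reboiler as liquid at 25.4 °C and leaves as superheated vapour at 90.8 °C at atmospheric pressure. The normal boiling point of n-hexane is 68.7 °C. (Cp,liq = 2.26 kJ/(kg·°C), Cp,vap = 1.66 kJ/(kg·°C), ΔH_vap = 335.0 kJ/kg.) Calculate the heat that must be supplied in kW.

liquid 25.4→68.7 °C: 97.858 kJ/kg
vaporisation at 68.7 °C: 335 kJ/kg
vapour 68.7→90.8 °C: 36.686 kJ/kg
Δh = 97.858 + 335 + 36.686 = 469.54 kJ/kg
Q = ṁ·Δh = 117.3 kg/min × 469.54 kJ/kg = 55078 kJ/min
|Q| = 917.96 kW

Q = 918 kW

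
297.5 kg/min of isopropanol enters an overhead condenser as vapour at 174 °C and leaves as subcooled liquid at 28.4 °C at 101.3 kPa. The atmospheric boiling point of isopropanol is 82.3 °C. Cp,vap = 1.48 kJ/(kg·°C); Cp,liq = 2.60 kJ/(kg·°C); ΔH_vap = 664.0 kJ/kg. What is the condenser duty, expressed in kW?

Q_c = 4660 kW

vapour 174→82.3 °C: -135.72 kJ/kg
condensation at 82.3 °C: -664 kJ/kg
liquid 82.3→28.4 °C: -140.14 kJ/kg
Δh = -135.72 + -664 + -140.14 = -939.86 kJ/kg
Q = ṁ·Δh = 297.5 kg/min × -939.86 kJ/kg = -279610 kJ/min
|Q| = 4660.1 kW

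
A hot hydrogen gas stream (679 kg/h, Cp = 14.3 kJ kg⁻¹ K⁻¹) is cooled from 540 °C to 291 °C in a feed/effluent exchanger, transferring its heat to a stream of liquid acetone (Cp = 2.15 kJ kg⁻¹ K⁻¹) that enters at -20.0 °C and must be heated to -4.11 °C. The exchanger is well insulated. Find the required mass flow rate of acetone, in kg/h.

Heat released by hot stream: Q = 679 × 14.3 × (540 − 291) = 2.4177e+06 kJ/h
Energy balance on cold side (adiabatic exchanger): Q = ṁ_c·Cp_c·(T_c,out − T_c,in)
ṁ_c = 2.4177e+06 / [2.15 × (-4.11 − -20.0)] = 70769 kg/h

ṁ_c = 70800 kg/h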